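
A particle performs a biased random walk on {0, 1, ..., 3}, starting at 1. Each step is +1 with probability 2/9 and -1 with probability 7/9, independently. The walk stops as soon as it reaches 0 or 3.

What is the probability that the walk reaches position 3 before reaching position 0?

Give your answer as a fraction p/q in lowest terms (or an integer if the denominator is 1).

Answer: 4/67

Derivation:
Biased walk: p = 2/9, q = 7/9, r = q/p = 7/2
Gambler's ruin: P(hit 3 before 0 | start at 1) = (1 - r^a)/(1 - r^N)
r^1 = 7/2; r^3 = 343/8
P = (1 - 7/2) / (1 - 343/8) = -5/2 / -335/8 = 4/67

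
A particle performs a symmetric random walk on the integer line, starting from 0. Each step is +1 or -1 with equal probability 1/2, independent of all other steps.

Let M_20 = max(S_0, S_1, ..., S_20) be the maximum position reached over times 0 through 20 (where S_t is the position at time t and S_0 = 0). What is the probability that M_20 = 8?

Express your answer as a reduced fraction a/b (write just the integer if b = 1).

Let M_20 = max(S_0,...,S_20). Use the reflection principle: for j ≥ 1, #{paths with M_20 ≥ j} = #{S_20 ≥ j} + #{S_20 ≥ j+1}.
By reflection, #{M_20 ≥ 8} = #{S_20 ≥ 8} + #{S_20 ≥ 9} = 60460 + 21700 = 82160.
#{M_20 ≥ 9} = #{S_20 ≥ 9} + #{S_20 ≥ 10} = 21700 + 21700 = 43400.
#{M_20 = 8} = 82160 - 43400 = 38760.
P(M_20 = 8) = 38760/1048576 = 4845/131072

Answer: 4845/131072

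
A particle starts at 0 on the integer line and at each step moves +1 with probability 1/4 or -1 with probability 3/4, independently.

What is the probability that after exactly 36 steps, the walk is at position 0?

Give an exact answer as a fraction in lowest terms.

Answer: 878973338916790425/1180591620717411303424

Derivation:
To be at 0 after 36 steps: need exactly 18 steps of +1 and 18 of -1.
Number of such sequences: C(36,18) = 9075135300
Each has probability (1/4)^18 · (3/4)^18 = 387420489/4722366482869645213696
P = 9075135300 · 387420489/4722366482869645213696 = 878973338916790425/1180591620717411303424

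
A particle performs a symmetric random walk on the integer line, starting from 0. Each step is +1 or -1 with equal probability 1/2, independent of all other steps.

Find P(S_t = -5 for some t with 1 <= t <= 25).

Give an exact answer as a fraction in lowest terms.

Answer: 342821/1048576

Derivation:
Count via complement. Let g(t,s) = #length-t paths at position s with S_1..S_t all ≠ -5.
g(t,s) = g(t-1,s-1) + g(t-1,s+1) for s ≠ -5; g(t,-5) = 0.
t=0: g(0,0)=1
t=1: g(1,-1)=1 g(1,1)=1
t=2: g(2,-2)=1 g(2,0)=2 g(2,2)=1
t=3: g(3,-3)=1 g(3,-1)=3 g(3,1)=3 g(3,3)=1
t=4: g(4,-4)=1 g(4,-2)=4 g(4,0)=6 g(4,2)=4 g(4,4)=1
t=5: g(5,-3)=5 g(5,-1)=10 g(5,1)=10 g(5,3)=5 g(5,5)=1
t=6: g(6,-4)=5 g(6,-2)=15 g(6,0)=20 g(6,2)=15 g(6,4)=6 g(6,6)=1
t=7: g(7,-3)=20 g(7,-1)=35 g(7,1)=35 g(7,3)=21 g(7,5)=7 g(7,7)=1
t=8: g(8,-4)=20 g(8,-2)=55 g(8,0)=70 g(8,2)=56 g(8,4)=28 g(8,6)=8 g(8,8)=1
t=9: g(9,-3)=75 g(9,-1)=125 g(9,1)=126 g(9,3)=84 g(9,5)=36 g(9,7)=9 g(9,9)=1
t=10: g(10,-4)=75 g(10,-2)=200 g(10,0)=251 g(10,2)=210 g(10,4)=120 g(10,6)=45 g(10,8)=10 g(10,10)=1
t=11: g(11,-3)=275 g(11,-1)=451 g(11,1)=461 g(11,3)=330 g(11,5)=165 g(11,7)=55 g(11,9)=11 g(11,11)=1
t=12: g(12,-4)=275 g(12,-2)=726 g(12,0)=912 g(12,2)=791 g(12,4)=495 g(12,6)=220 g(12,8)=66 g(12,10)=12 g(12,12)=1
t=13: g(13,-3)=1001 g(13,-1)=1638 g(13,1)=1703 g(13,3)=1286 g(13,5)=715 g(13,7)=286 g(13,9)=78 g(13,11)=13 g(13,13)=1
t=14: g(14,-4)=1001 g(14,-2)=2639 g(14,0)=3341 g(14,2)=2989 g(14,4)=2001 g(14,6)=1001 g(14,8)=364 g(14,10)=91 g(14,12)=14 g(14,14)=1
t=15: g(15,-3)=3640 g(15,-1)=5980 g(15,1)=6330 g(15,3)=4990 g(15,5)=3002 g(15,7)=1365 g(15,9)=455 g(15,11)=105 g(15,13)=15 g(15,15)=1
t=16: g(16,-4)=3640 g(16,-2)=9620 g(16,0)=12310 g(16,2)=11320 g(16,4)=7992 g(16,6)=4367 g(16,8)=1820 g(16,10)=560 g(16,12)=120 g(16,14)=16 g(16,16)=1
t=17: g(17,-3)=13260 g(17,-1)=21930 g(17,1)=23630 g(17,3)=19312 g(17,5)=12359 g(17,7)=6187 g(17,9)=2380 g(17,11)=680 g(17,13)=136 g(17,15)=17 g(17,17)=1
t=18: g(18,-4)=13260 g(18,-2)=35190 g(18,0)=45560 g(18,2)=42942 g(18,4)=31671 g(18,6)=18546 g(18,8)=8567 g(18,10)=3060 g(18,12)=816 g(18,14)=153 g(18,16)=18 g(18,18)=1
t=19: g(19,-3)=48450 g(19,-1)=80750 g(19,1)=88502 g(19,3)=74613 g(19,5)=50217 g(19,7)=27113 g(19,9)=11627 g(19,11)=3876 g(19,13)=969 g(19,15)=171 g(19,17)=19 g(19,19)=1
t=20: g(20,-4)=48450 g(20,-2)=129200 g(20,0)=169252 g(20,2)=163115 g(20,4)=124830 g(20,6)=77330 g(20,8)=38740 g(20,10)=15503 g(20,12)=4845 g(20,14)=1140 g(20,16)=190 g(20,18)=20 g(20,20)=1
t=21: g(21,-3)=177650 g(21,-1)=298452 g(21,1)=332367 g(21,3)=287945 g(21,5)=202160 g(21,7)=116070 g(21,9)=54243 g(21,11)=20348 g(21,13)=5985 g(21,15)=1330 g(21,17)=210 g(21,19)=21 g(21,21)=1
t=22: g(22,-4)=177650 g(22,-2)=476102 g(22,0)=630819 g(22,2)=620312 g(22,4)=490105 g(22,6)=318230 g(22,8)=170313 g(22,10)=74591 g(22,12)=26333 g(22,14)=7315 g(22,16)=1540 g(22,18)=231 g(22,20)=22 g(22,22)=1
t=23: g(23,-3)=653752 g(23,-1)=1106921 g(23,1)=1251131 g(23,3)=1110417 g(23,5)=808335 g(23,7)=488543 g(23,9)=244904 g(23,11)=100924 g(23,13)=33648 g(23,15)=8855 g(23,17)=1771 g(23,19)=253 g(23,21)=23 g(23,23)=1
t=24: g(24,-4)=653752 g(24,-2)=1760673 g(24,0)=2358052 g(24,2)=2361548 g(24,4)=1918752 g(24,6)=1296878 g(24,8)=733447 g(24,10)=345828 g(24,12)=134572 g(24,14)=42503 g(24,16)=10626 g(24,18)=2024 g(24,20)=276 g(24,22)=24 g(24,24)=1
t=25: g(25,-3)=2414425 g(25,-1)=4118725 g(25,1)=4719600 g(25,3)=4280300 g(25,5)=3215630 g(25,7)=2030325 g(25,9)=1079275 g(25,11)=480400 g(25,13)=177075 g(25,15)=53129 g(25,17)=12650 g(25,19)=2300 g(25,21)=300 g(25,23)=25 g(25,25)=1
Paths never hitting -5: Σ_s g(25,s) = 22584160
Paths hitting -5: 2^25 - 22584160 = 10970272
P = 10970272/33554432 = 342821/1048576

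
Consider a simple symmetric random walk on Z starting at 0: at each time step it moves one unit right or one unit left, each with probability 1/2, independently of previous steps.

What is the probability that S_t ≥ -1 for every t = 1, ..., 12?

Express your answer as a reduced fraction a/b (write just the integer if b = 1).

Let f(t,s) = #length-t paths at position s with S_1..S_t all ≥ -1.
f(t,s) = f(t-1,s-1) + f(t-1,s+1) for s ≥ -1; f(t,s) = 0 for s < -1.
t=0: f(0,0)=1
t=1: f(1,-1)=1 f(1,1)=1
t=2: f(2,0)=2 f(2,2)=1
t=3: f(3,-1)=2 f(3,1)=3 f(3,3)=1
t=4: f(4,0)=5 f(4,2)=4 f(4,4)=1
t=5: f(5,-1)=5 f(5,1)=9 f(5,3)=5 f(5,5)=1
t=6: f(6,0)=14 f(6,2)=14 f(6,4)=6 f(6,6)=1
t=7: f(7,-1)=14 f(7,1)=28 f(7,3)=20 f(7,5)=7 f(7,7)=1
t=8: f(8,0)=42 f(8,2)=48 f(8,4)=27 f(8,6)=8 f(8,8)=1
t=9: f(9,-1)=42 f(9,1)=90 f(9,3)=75 f(9,5)=35 f(9,7)=9 f(9,9)=1
t=10: f(10,0)=132 f(10,2)=165 f(10,4)=110 f(10,6)=44 f(10,8)=10 f(10,10)=1
t=11: f(11,-1)=132 f(11,1)=297 f(11,3)=275 f(11,5)=154 f(11,7)=54 f(11,9)=11 f(11,11)=1
t=12: f(12,0)=429 f(12,2)=572 f(12,4)=429 f(12,6)=208 f(12,8)=65 f(12,10)=12 f(12,12)=1
Σ_s f(12,s) = 1716
P = 1716/4096 = 429/1024

Answer: 429/1024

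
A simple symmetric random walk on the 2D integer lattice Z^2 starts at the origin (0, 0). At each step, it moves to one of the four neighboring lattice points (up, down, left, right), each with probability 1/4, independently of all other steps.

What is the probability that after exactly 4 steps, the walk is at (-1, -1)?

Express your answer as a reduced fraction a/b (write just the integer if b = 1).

Let h be the number of horizontal steps (so 4-h are vertical). To end at (-1,-1) need (h-1)/2 right-steps and ((4-h)-1)/2 up-steps.
Sum over h with 1 ≤ h ≤ 3, h ≡ 1 (mod 2), 4-h ≡ 1 (mod 2):
h=1: C(4,1)·C(1,0)·C(3,1) = 4·1·3 = 12
h=3: C(4,3)·C(3,1)·C(1,0) = 4·3·1 = 12
Total favorable: 24
Total paths: 4^4 = 256
P = 24/256 = 3/32

Answer: 3/32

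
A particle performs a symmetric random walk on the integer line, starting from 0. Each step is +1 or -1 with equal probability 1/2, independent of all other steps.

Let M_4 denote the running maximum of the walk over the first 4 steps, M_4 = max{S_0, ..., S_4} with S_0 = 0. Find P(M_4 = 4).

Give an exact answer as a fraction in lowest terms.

Let M_4 = max(S_0,...,S_4). Use the reflection principle: for j ≥ 1, #{paths with M_4 ≥ j} = #{S_4 ≥ j} + #{S_4 ≥ j+1}.
By reflection, #{M_4 ≥ 4} = #{S_4 ≥ 4} + #{S_4 ≥ 5} = 1 + 0 = 1.
#{M_4 ≥ 5} = #{S_4 ≥ 5} + #{S_4 ≥ 6} = 0 + 0 = 0.
#{M_4 = 4} = 1 - 0 = 1.
P(M_4 = 4) = 1/16 = 1/16

Answer: 1/16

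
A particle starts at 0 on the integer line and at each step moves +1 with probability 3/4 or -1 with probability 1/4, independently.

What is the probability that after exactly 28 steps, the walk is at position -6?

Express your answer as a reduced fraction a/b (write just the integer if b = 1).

To reach position -6 after 28 steps: need 11 steps of +1 and 17 steps of -1.
Number of such sequences: C(28,11) = 21474180
Each has probability (3/4)^11 · (1/4)^17 = 177147/72057594037927936
P = 21474180 · 177147/72057594037927936 = 951021641115/18014398509481984

Answer: 951021641115/18014398509481984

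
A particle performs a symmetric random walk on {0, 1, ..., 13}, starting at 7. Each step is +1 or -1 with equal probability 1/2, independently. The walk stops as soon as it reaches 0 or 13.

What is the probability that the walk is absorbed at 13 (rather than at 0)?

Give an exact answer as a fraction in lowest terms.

Answer: 7/13

Derivation:
Symmetric walk (p = 1/2): the harmonic-function argument gives P(hit 13 before 0 | start at 7) = a/N.
P = 7/13 = 7/13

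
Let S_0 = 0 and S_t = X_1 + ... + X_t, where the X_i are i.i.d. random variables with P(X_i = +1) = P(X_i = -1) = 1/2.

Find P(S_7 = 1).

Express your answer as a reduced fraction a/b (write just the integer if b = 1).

To reach position 1 after 7 steps: need 4 steps of +1 and 3 of -1.
Favorable paths: C(7,4) = 35
Total paths: 2^7 = 128
P = 35/128 = 35/128

Answer: 35/128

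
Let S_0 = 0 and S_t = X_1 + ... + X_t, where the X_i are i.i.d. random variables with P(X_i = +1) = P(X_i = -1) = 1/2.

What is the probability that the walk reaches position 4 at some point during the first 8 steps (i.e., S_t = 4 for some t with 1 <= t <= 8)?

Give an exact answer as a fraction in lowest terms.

Count via complement. Let g(t,s) = #length-t paths at position s with S_1..S_t all ≠ 4.
g(t,s) = g(t-1,s-1) + g(t-1,s+1) for s ≠ 4; g(t,4) = 0.
t=0: g(0,0)=1
t=1: g(1,-1)=1 g(1,1)=1
t=2: g(2,-2)=1 g(2,0)=2 g(2,2)=1
t=3: g(3,-3)=1 g(3,-1)=3 g(3,1)=3 g(3,3)=1
t=4: g(4,-4)=1 g(4,-2)=4 g(4,0)=6 g(4,2)=4
t=5: g(5,-5)=1 g(5,-3)=5 g(5,-1)=10 g(5,1)=10 g(5,3)=4
t=6: g(6,-6)=1 g(6,-4)=6 g(6,-2)=15 g(6,0)=20 g(6,2)=14
t=7: g(7,-7)=1 g(7,-5)=7 g(7,-3)=21 g(7,-1)=35 g(7,1)=34 g(7,3)=14
t=8: g(8,-8)=1 g(8,-6)=8 g(8,-4)=28 g(8,-2)=56 g(8,0)=69 g(8,2)=48
Paths never hitting 4: Σ_s g(8,s) = 210
Paths hitting 4: 2^8 - 210 = 46
P = 46/256 = 23/128

Answer: 23/128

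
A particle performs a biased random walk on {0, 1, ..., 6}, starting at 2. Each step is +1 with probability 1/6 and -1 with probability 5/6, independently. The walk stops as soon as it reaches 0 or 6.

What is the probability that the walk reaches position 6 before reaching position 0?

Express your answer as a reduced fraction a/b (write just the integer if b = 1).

Answer: 1/651

Derivation:
Biased walk: p = 1/6, q = 5/6, r = q/p = 5
Gambler's ruin: P(hit 6 before 0 | start at 2) = (1 - r^a)/(1 - r^N)
r^2 = 25; r^6 = 15625
P = (1 - 25) / (1 - 15625) = -24 / -15624 = 1/651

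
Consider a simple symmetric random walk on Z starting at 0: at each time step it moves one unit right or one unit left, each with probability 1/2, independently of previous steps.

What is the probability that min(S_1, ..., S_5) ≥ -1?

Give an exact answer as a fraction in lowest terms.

Answer: 5/8

Derivation:
Let f(t,s) = #length-t paths at position s with S_1..S_t all ≥ -1.
f(t,s) = f(t-1,s-1) + f(t-1,s+1) for s ≥ -1; f(t,s) = 0 for s < -1.
t=0: f(0,0)=1
t=1: f(1,-1)=1 f(1,1)=1
t=2: f(2,0)=2 f(2,2)=1
t=3: f(3,-1)=2 f(3,1)=3 f(3,3)=1
t=4: f(4,0)=5 f(4,2)=4 f(4,4)=1
t=5: f(5,-1)=5 f(5,1)=9 f(5,3)=5 f(5,5)=1
Σ_s f(5,s) = 20
P = 20/32 = 5/8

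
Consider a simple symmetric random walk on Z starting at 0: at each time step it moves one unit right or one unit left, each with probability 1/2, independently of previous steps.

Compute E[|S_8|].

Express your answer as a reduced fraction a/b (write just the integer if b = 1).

S_8 takes values m ≡ 0 (mod 2) with |m| ≤ 8; P(S_8=m) = C(8,(8+m)/2)/2^8.
Total paths: 2^8 = 256
Distribution: P(S=-8)=1/256, P(S=-6)=8/256, P(S=-4)=28/256, P(S=-2)=56/256, P(S=0)=70/256, P(S=2)=56/256, P(S=4)=28/256, P(S=6)=8/256, P(S=8)=1/256
E[|S_8|] = Σ_m |m|·P(S_8=m) = 560/256 = 35/16

Answer: 35/16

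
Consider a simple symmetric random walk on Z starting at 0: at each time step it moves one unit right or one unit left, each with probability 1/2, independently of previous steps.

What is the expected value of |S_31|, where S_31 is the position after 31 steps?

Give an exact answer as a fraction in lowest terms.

S_31 takes values m ≡ 1 (mod 2) with |m| ≤ 31; P(S_31=m) = C(31,(31+m)/2)/2^31.
Total paths: 2^31 = 2147483648
Distribution: P(S=-31)=1/2147483648, P(S=-29)=31/2147483648, P(S=-27)=465/2147483648, P(S=-25)=4495/2147483648, P(S=-23)=31465/2147483648, P(S=-21)=169911/2147483648, P(S=-19)=736281/2147483648, P(S=-17)=2629575/2147483648, P(S=-15)=7888725/2147483648, P(S=-13)=20160075/2147483648, P(S=-11)=44352165/2147483648, P(S=-9)=84672315/2147483648, P(S=-7)=141120525/2147483648, P(S=-5)=206253075/2147483648, P(S=-3)=265182525/2147483648, P(S=-1)=300540195/2147483648, P(S=1)=300540195/2147483648, P(S=3)=265182525/2147483648, P(S=5)=206253075/2147483648, P(S=7)=141120525/2147483648, P(S=9)=84672315/2147483648, P(S=11)=44352165/2147483648, P(S=13)=20160075/2147483648, P(S=15)=7888725/2147483648, P(S=17)=2629575/2147483648, P(S=19)=736281/2147483648, P(S=21)=169911/2147483648, P(S=23)=31465/2147483648, P(S=25)=4495/2147483648, P(S=27)=465/2147483648, P(S=29)=31/2147483648, P(S=31)=1/2147483648
E[|S_31|] = Σ_m |m|·P(S_31=m) = 9617286240/2147483648 = 300540195/67108864

Answer: 300540195/67108864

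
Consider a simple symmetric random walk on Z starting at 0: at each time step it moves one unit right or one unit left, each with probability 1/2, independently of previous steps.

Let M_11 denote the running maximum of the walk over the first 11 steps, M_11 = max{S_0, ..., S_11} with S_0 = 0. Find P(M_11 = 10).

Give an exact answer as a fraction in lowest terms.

Let M_11 = max(S_0,...,S_11). Use the reflection principle: for j ≥ 1, #{paths with M_11 ≥ j} = #{S_11 ≥ j} + #{S_11 ≥ j+1}.
By reflection, #{M_11 ≥ 10} = #{S_11 ≥ 10} + #{S_11 ≥ 11} = 1 + 1 = 2.
#{M_11 ≥ 11} = #{S_11 ≥ 11} + #{S_11 ≥ 12} = 1 + 0 = 1.
#{M_11 = 10} = 2 - 1 = 1.
P(M_11 = 10) = 1/2048 = 1/2048

Answer: 1/2048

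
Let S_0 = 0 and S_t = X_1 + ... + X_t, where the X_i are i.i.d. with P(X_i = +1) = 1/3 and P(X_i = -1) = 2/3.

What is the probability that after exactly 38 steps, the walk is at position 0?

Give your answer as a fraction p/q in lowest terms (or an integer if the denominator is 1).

To be at 0 after 38 steps: need exactly 19 steps of +1 and 19 of -1.
Number of such sequences: C(38,19) = 35345263800
Each has probability (1/3)^19 · (2/3)^19 = 524288/1350851717672992089
P = 35345263800 · 524288/1350851717672992089 = 6177032555724800/450283905890997363

Answer: 6177032555724800/450283905890997363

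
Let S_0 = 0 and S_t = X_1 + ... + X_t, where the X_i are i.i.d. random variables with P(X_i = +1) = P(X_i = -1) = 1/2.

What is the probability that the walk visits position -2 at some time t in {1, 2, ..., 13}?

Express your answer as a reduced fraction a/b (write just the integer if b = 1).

Count via complement. Let g(t,s) = #length-t paths at position s with S_1..S_t all ≠ -2.
g(t,s) = g(t-1,s-1) + g(t-1,s+1) for s ≠ -2; g(t,-2) = 0.
t=0: g(0,0)=1
t=1: g(1,-1)=1 g(1,1)=1
t=2: g(2,0)=2 g(2,2)=1
t=3: g(3,-1)=2 g(3,1)=3 g(3,3)=1
t=4: g(4,0)=5 g(4,2)=4 g(4,4)=1
t=5: g(5,-1)=5 g(5,1)=9 g(5,3)=5 g(5,5)=1
t=6: g(6,0)=14 g(6,2)=14 g(6,4)=6 g(6,6)=1
t=7: g(7,-1)=14 g(7,1)=28 g(7,3)=20 g(7,5)=7 g(7,7)=1
t=8: g(8,0)=42 g(8,2)=48 g(8,4)=27 g(8,6)=8 g(8,8)=1
t=9: g(9,-1)=42 g(9,1)=90 g(9,3)=75 g(9,5)=35 g(9,7)=9 g(9,9)=1
t=10: g(10,0)=132 g(10,2)=165 g(10,4)=110 g(10,6)=44 g(10,8)=10 g(10,10)=1
t=11: g(11,-1)=132 g(11,1)=297 g(11,3)=275 g(11,5)=154 g(11,7)=54 g(11,9)=11 g(11,11)=1
t=12: g(12,0)=429 g(12,2)=572 g(12,4)=429 g(12,6)=208 g(12,8)=65 g(12,10)=12 g(12,12)=1
t=13: g(13,-1)=429 g(13,1)=1001 g(13,3)=1001 g(13,5)=637 g(13,7)=273 g(13,9)=77 g(13,11)=13 g(13,13)=1
Paths never hitting -2: Σ_s g(13,s) = 3432
Paths hitting -2: 2^13 - 3432 = 4760
P = 4760/8192 = 595/1024

Answer: 595/1024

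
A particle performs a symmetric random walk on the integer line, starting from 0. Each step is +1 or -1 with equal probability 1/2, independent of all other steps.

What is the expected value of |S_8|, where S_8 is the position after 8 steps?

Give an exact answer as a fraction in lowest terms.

S_8 takes values m ≡ 0 (mod 2) with |m| ≤ 8; P(S_8=m) = C(8,(8+m)/2)/2^8.
Total paths: 2^8 = 256
Distribution: P(S=-8)=1/256, P(S=-6)=8/256, P(S=-4)=28/256, P(S=-2)=56/256, P(S=0)=70/256, P(S=2)=56/256, P(S=4)=28/256, P(S=6)=8/256, P(S=8)=1/256
E[|S_8|] = Σ_m |m|·P(S_8=m) = 560/256 = 35/16

Answer: 35/16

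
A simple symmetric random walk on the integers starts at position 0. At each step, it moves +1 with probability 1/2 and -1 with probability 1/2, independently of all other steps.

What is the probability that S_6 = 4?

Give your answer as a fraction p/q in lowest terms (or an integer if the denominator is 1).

To reach position 4 after 6 steps: need 5 steps of +1 and 1 of -1.
Favorable paths: C(6,5) = 6
Total paths: 2^6 = 64
P = 6/64 = 3/32

Answer: 3/32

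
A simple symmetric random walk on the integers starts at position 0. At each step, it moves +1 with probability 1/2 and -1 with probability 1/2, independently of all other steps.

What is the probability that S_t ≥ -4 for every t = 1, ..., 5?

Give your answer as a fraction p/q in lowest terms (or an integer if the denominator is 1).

Answer: 31/32

Derivation:
Let f(t,s) = #length-t paths at position s with S_1..S_t all ≥ -4.
f(t,s) = f(t-1,s-1) + f(t-1,s+1) for s ≥ -4; f(t,s) = 0 for s < -4.
t=0: f(0,0)=1
t=1: f(1,-1)=1 f(1,1)=1
t=2: f(2,-2)=1 f(2,0)=2 f(2,2)=1
t=3: f(3,-3)=1 f(3,-1)=3 f(3,1)=3 f(3,3)=1
t=4: f(4,-4)=1 f(4,-2)=4 f(4,0)=6 f(4,2)=4 f(4,4)=1
t=5: f(5,-3)=5 f(5,-1)=10 f(5,1)=10 f(5,3)=5 f(5,5)=1
Σ_s f(5,s) = 31
P = 31/32 = 31/32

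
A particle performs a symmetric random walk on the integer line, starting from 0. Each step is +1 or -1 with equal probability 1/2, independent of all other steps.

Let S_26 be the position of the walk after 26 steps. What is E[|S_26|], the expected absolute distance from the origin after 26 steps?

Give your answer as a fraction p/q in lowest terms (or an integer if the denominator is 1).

Answer: 16900975/4194304

Derivation:
S_26 takes values m ≡ 0 (mod 2) with |m| ≤ 26; P(S_26=m) = C(26,(26+m)/2)/2^26.
Total paths: 2^26 = 67108864
Distribution: P(S=-26)=1/67108864, P(S=-24)=26/67108864, P(S=-22)=325/67108864, P(S=-20)=2600/67108864, P(S=-18)=14950/67108864, P(S=-16)=65780/67108864, P(S=-14)=230230/67108864, P(S=-12)=657800/67108864, P(S=-10)=1562275/67108864, P(S=-8)=3124550/67108864, P(S=-6)=5311735/67108864, P(S=-4)=7726160/67108864, P(S=-2)=9657700/67108864, P(S=0)=10400600/67108864, P(S=2)=9657700/67108864, P(S=4)=7726160/67108864, P(S=6)=5311735/67108864, P(S=8)=3124550/67108864, P(S=10)=1562275/67108864, P(S=12)=657800/67108864, P(S=14)=230230/67108864, P(S=16)=65780/67108864, P(S=18)=14950/67108864, P(S=20)=2600/67108864, P(S=22)=325/67108864, P(S=24)=26/67108864, P(S=26)=1/67108864
E[|S_26|] = Σ_m |m|·P(S_26=m) = 270415600/67108864 = 16900975/4194304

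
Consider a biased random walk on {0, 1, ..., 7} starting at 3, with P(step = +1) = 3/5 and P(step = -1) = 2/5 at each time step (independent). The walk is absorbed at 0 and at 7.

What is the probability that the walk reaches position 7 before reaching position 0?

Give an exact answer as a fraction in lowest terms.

Biased walk: p = 3/5, q = 2/5, r = q/p = 2/3
Gambler's ruin: P(hit 7 before 0 | start at 3) = (1 - r^a)/(1 - r^N)
r^3 = 8/27; r^7 = 128/2187
P = (1 - 8/27) / (1 - 128/2187) = 19/27 / 2059/2187 = 1539/2059

Answer: 1539/2059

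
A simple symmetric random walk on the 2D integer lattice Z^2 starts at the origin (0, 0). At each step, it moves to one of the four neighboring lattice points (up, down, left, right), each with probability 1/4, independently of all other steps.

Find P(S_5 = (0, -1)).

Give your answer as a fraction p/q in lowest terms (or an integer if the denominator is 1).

Let h be the number of horizontal steps (so 5-h are vertical). To end at (0,-1) need (h+0)/2 right-steps and ((5-h)-1)/2 up-steps.
Sum over h with 0 ≤ h ≤ 4, h ≡ 0 (mod 2), 5-h ≡ 1 (mod 2):
h=0: C(5,0)·C(0,0)·C(5,2) = 1·1·10 = 10
h=2: C(5,2)·C(2,1)·C(3,1) = 10·2·3 = 60
h=4: C(5,4)·C(4,2)·C(1,0) = 5·6·1 = 30
Total favorable: 100
Total paths: 4^5 = 1024
P = 100/1024 = 25/256

Answer: 25/256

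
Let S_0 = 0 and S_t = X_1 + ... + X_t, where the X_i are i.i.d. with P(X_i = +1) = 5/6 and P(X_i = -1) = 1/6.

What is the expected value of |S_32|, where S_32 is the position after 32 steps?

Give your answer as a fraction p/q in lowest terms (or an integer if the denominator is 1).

Answer: 294765396764007947930507/13817119982545834868736

Derivation:
S_32 takes values m ≡ 0 (mod 2) with |m| ≤ 32; P(S_32=m) = C(32,(32+m)/2) · (5/6)^((32+m)/2) · (1/6)^((32-m)/2).
Distribution: P(S=-32)=1/7958661109946400884391936, P(S=-30)=5/248708159685825027637248, P(S=-28)=775/497416319371650055274496, P(S=-26)=19375/248708159685825027637248, P(S=-24)=2809375/994832638743300110548992, P(S=-22)=19665625/248708159685825027637248, P(S=-20)=98328125/55268479930183339474944, P(S=-18)=913046875/27634239965091669737472, P(S=-16)=114130859375/221073919720733357899776, P(S=-14)=570654296875/82902719895275009212416, P(S=-12)=13125048828125/165805439790550018424832, P(S=-10)=65625244140625/82902719895275009212416, P(S=-8)=2296883544921875/331610879581100036849664, P(S=-6)=4417083740234375/82902719895275009212416, P(S=-4)=59946136474609375/165805439790550018424832, P(S=-2)=59946136474609375/27634239965091669737472, P(S=0)=5095421600341796875/442147839441466715799552, P(S=2)=1498653411865234375/27634239965091669737472, P(S=4)=37466335296630859375/165805439790550018424832, P(S=6)=69016933441162109375/82902719895275009212416, P(S=8)=897220134735107421875/331610879581100036849664, P(S=10)=640871524810791015625/82902719895275009212416, P(S=12)=3204357624053955078125/165805439790550018424832, P(S=14)=3482997417449951171875/82902719895275009212416, P(S=16)=17414987087249755859375/221073919720733357899776, P(S=18)=3482997417449951171875/27634239965091669737472, P(S=20)=9377300739288330078125/55268479930183339474944, P(S=22)=46886503696441650390625/248708159685825027637248, P(S=24)=167451798915863037109375/994832638743300110548992, P(S=26)=28870999813079833984375/248708159685825027637248, P(S=28)=28870999813079833984375/497416319371650055274496, P(S=30)=4656612873077392578125/248708159685825027637248, P(S=32)=23283064365386962890625/7958661109946400884391936
E[|S_32|] = Σ_m |m|·P(S_32=m) = 294765396764007947930507/13817119982545834868736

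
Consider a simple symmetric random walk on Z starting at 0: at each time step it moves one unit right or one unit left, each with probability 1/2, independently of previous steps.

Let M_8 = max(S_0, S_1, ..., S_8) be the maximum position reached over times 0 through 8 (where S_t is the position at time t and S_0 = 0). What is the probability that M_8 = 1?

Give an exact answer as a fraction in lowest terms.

Answer: 7/32

Derivation:
Let M_8 = max(S_0,...,S_8). Use the reflection principle: for j ≥ 1, #{paths with M_8 ≥ j} = #{S_8 ≥ j} + #{S_8 ≥ j+1}.
By reflection, #{M_8 ≥ 1} = #{S_8 ≥ 1} + #{S_8 ≥ 2} = 93 + 93 = 186.
#{M_8 ≥ 2} = #{S_8 ≥ 2} + #{S_8 ≥ 3} = 93 + 37 = 130.
#{M_8 = 1} = 186 - 130 = 56.
P(M_8 = 1) = 56/256 = 7/32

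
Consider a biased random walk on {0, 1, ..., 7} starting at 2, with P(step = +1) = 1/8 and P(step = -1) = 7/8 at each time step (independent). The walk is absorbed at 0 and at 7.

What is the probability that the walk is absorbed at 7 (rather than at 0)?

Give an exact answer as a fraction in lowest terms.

Answer: 8/137257

Derivation:
Biased walk: p = 1/8, q = 7/8, r = q/p = 7
Gambler's ruin: P(hit 7 before 0 | start at 2) = (1 - r^a)/(1 - r^N)
r^2 = 49; r^7 = 823543
P = (1 - 49) / (1 - 823543) = -48 / -823542 = 8/137257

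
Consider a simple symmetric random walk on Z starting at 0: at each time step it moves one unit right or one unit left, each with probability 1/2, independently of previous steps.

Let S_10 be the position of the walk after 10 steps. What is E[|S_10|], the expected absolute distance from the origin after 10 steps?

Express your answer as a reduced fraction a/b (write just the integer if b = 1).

Answer: 315/128

Derivation:
S_10 takes values m ≡ 0 (mod 2) with |m| ≤ 10; P(S_10=m) = C(10,(10+m)/2)/2^10.
Total paths: 2^10 = 1024
Distribution: P(S=-10)=1/1024, P(S=-8)=10/1024, P(S=-6)=45/1024, P(S=-4)=120/1024, P(S=-2)=210/1024, P(S=0)=252/1024, P(S=2)=210/1024, P(S=4)=120/1024, P(S=6)=45/1024, P(S=8)=10/1024, P(S=10)=1/1024
E[|S_10|] = Σ_m |m|·P(S_10=m) = 2520/1024 = 315/128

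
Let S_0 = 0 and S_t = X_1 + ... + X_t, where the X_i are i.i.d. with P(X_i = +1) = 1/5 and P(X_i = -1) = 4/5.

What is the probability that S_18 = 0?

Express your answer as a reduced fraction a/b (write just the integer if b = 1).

To be at 0 after 18 steps: need exactly 9 steps of +1 and 9 of -1.
Number of such sequences: C(18,9) = 48620
Each has probability (1/5)^9 · (4/5)^9 = 262144/3814697265625
P = 48620 · 262144/3814697265625 = 2549088256/762939453125

Answer: 2549088256/762939453125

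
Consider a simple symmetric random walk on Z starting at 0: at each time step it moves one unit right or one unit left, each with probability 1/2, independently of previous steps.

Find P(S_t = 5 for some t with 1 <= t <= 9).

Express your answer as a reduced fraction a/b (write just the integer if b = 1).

Count via complement. Let g(t,s) = #length-t paths at position s with S_1..S_t all ≠ 5.
g(t,s) = g(t-1,s-1) + g(t-1,s+1) for s ≠ 5; g(t,5) = 0.
t=0: g(0,0)=1
t=1: g(1,-1)=1 g(1,1)=1
t=2: g(2,-2)=1 g(2,0)=2 g(2,2)=1
t=3: g(3,-3)=1 g(3,-1)=3 g(3,1)=3 g(3,3)=1
t=4: g(4,-4)=1 g(4,-2)=4 g(4,0)=6 g(4,2)=4 g(4,4)=1
t=5: g(5,-5)=1 g(5,-3)=5 g(5,-1)=10 g(5,1)=10 g(5,3)=5
t=6: g(6,-6)=1 g(6,-4)=6 g(6,-2)=15 g(6,0)=20 g(6,2)=15 g(6,4)=5
t=7: g(7,-7)=1 g(7,-5)=7 g(7,-3)=21 g(7,-1)=35 g(7,1)=35 g(7,3)=20
t=8: g(8,-8)=1 g(8,-6)=8 g(8,-4)=28 g(8,-2)=56 g(8,0)=70 g(8,2)=55 g(8,4)=20
t=9: g(9,-9)=1 g(9,-7)=9 g(9,-5)=36 g(9,-3)=84 g(9,-1)=126 g(9,1)=125 g(9,3)=75
Paths never hitting 5: Σ_s g(9,s) = 456
Paths hitting 5: 2^9 - 456 = 56
P = 56/512 = 7/64

Answer: 7/64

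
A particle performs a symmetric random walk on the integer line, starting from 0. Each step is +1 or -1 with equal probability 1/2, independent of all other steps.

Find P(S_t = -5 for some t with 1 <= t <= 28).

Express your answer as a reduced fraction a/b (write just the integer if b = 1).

Answer: 46295513/134217728

Derivation:
Count via complement. Let g(t,s) = #length-t paths at position s with S_1..S_t all ≠ -5.
g(t,s) = g(t-1,s-1) + g(t-1,s+1) for s ≠ -5; g(t,-5) = 0.
t=0: g(0,0)=1
t=1: g(1,-1)=1 g(1,1)=1
t=2: g(2,-2)=1 g(2,0)=2 g(2,2)=1
t=3: g(3,-3)=1 g(3,-1)=3 g(3,1)=3 g(3,3)=1
t=4: g(4,-4)=1 g(4,-2)=4 g(4,0)=6 g(4,2)=4 g(4,4)=1
t=5: g(5,-3)=5 g(5,-1)=10 g(5,1)=10 g(5,3)=5 g(5,5)=1
t=6: g(6,-4)=5 g(6,-2)=15 g(6,0)=20 g(6,2)=15 g(6,4)=6 g(6,6)=1
t=7: g(7,-3)=20 g(7,-1)=35 g(7,1)=35 g(7,3)=21 g(7,5)=7 g(7,7)=1
t=8: g(8,-4)=20 g(8,-2)=55 g(8,0)=70 g(8,2)=56 g(8,4)=28 g(8,6)=8 g(8,8)=1
t=9: g(9,-3)=75 g(9,-1)=125 g(9,1)=126 g(9,3)=84 g(9,5)=36 g(9,7)=9 g(9,9)=1
t=10: g(10,-4)=75 g(10,-2)=200 g(10,0)=251 g(10,2)=210 g(10,4)=120 g(10,6)=45 g(10,8)=10 g(10,10)=1
t=11: g(11,-3)=275 g(11,-1)=451 g(11,1)=461 g(11,3)=330 g(11,5)=165 g(11,7)=55 g(11,9)=11 g(11,11)=1
t=12: g(12,-4)=275 g(12,-2)=726 g(12,0)=912 g(12,2)=791 g(12,4)=495 g(12,6)=220 g(12,8)=66 g(12,10)=12 g(12,12)=1
t=13: g(13,-3)=1001 g(13,-1)=1638 g(13,1)=1703 g(13,3)=1286 g(13,5)=715 g(13,7)=286 g(13,9)=78 g(13,11)=13 g(13,13)=1
t=14: g(14,-4)=1001 g(14,-2)=2639 g(14,0)=3341 g(14,2)=2989 g(14,4)=2001 g(14,6)=1001 g(14,8)=364 g(14,10)=91 g(14,12)=14 g(14,14)=1
t=15: g(15,-3)=3640 g(15,-1)=5980 g(15,1)=6330 g(15,3)=4990 g(15,5)=3002 g(15,7)=1365 g(15,9)=455 g(15,11)=105 g(15,13)=15 g(15,15)=1
t=16: g(16,-4)=3640 g(16,-2)=9620 g(16,0)=12310 g(16,2)=11320 g(16,4)=7992 g(16,6)=4367 g(16,8)=1820 g(16,10)=560 g(16,12)=120 g(16,14)=16 g(16,16)=1
t=17: g(17,-3)=13260 g(17,-1)=21930 g(17,1)=23630 g(17,3)=19312 g(17,5)=12359 g(17,7)=6187 g(17,9)=2380 g(17,11)=680 g(17,13)=136 g(17,15)=17 g(17,17)=1
t=18: g(18,-4)=13260 g(18,-2)=35190 g(18,0)=45560 g(18,2)=42942 g(18,4)=31671 g(18,6)=18546 g(18,8)=8567 g(18,10)=3060 g(18,12)=816 g(18,14)=153 g(18,16)=18 g(18,18)=1
t=19: g(19,-3)=48450 g(19,-1)=80750 g(19,1)=88502 g(19,3)=74613 g(19,5)=50217 g(19,7)=27113 g(19,9)=11627 g(19,11)=3876 g(19,13)=969 g(19,15)=171 g(19,17)=19 g(19,19)=1
t=20: g(20,-4)=48450 g(20,-2)=129200 g(20,0)=169252 g(20,2)=163115 g(20,4)=124830 g(20,6)=77330 g(20,8)=38740 g(20,10)=15503 g(20,12)=4845 g(20,14)=1140 g(20,16)=190 g(20,18)=20 g(20,20)=1
t=21: g(21,-3)=177650 g(21,-1)=298452 g(21,1)=332367 g(21,3)=287945 g(21,5)=202160 g(21,7)=116070 g(21,9)=54243 g(21,11)=20348 g(21,13)=5985 g(21,15)=1330 g(21,17)=210 g(21,19)=21 g(21,21)=1
t=22: g(22,-4)=177650 g(22,-2)=476102 g(22,0)=630819 g(22,2)=620312 g(22,4)=490105 g(22,6)=318230 g(22,8)=170313 g(22,10)=74591 g(22,12)=26333 g(22,14)=7315 g(22,16)=1540 g(22,18)=231 g(22,20)=22 g(22,22)=1
t=23: g(23,-3)=653752 g(23,-1)=1106921 g(23,1)=1251131 g(23,3)=1110417 g(23,5)=808335 g(23,7)=488543 g(23,9)=244904 g(23,11)=100924 g(23,13)=33648 g(23,15)=8855 g(23,17)=1771 g(23,19)=253 g(23,21)=23 g(23,23)=1
t=24: g(24,-4)=653752 g(24,-2)=1760673 g(24,0)=2358052 g(24,2)=2361548 g(24,4)=1918752 g(24,6)=1296878 g(24,8)=733447 g(24,10)=345828 g(24,12)=134572 g(24,14)=42503 g(24,16)=10626 g(24,18)=2024 g(24,20)=276 g(24,22)=24 g(24,24)=1
t=25: g(25,-3)=2414425 g(25,-1)=4118725 g(25,1)=4719600 g(25,3)=4280300 g(25,5)=3215630 g(25,7)=2030325 g(25,9)=1079275 g(25,11)=480400 g(25,13)=177075 g(25,15)=53129 g(25,17)=12650 g(25,19)=2300 g(25,21)=300 g(25,23)=25 g(25,25)=1
t=26: g(26,-4)=2414425 g(26,-2)=6533150 g(26,0)=8838325 g(26,2)=8999900 g(26,4)=7495930 g(26,6)=5245955 g(26,8)=3109600 g(26,10)=1559675 g(26,12)=657475 g(26,14)=230204 g(26,16)=65779 g(26,18)=14950 g(26,20)=2600 g(26,22)=325 g(26,24)=26 g(26,26)=1
t=27: g(27,-3)=8947575 g(27,-1)=15371475 g(27,1)=17838225 g(27,3)=16495830 g(27,5)=12741885 g(27,7)=8355555 g(27,9)=4669275 g(27,11)=2217150 g(27,13)=887679 g(27,15)=295983 g(27,17)=80729 g(27,19)=17550 g(27,21)=2925 g(27,23)=351 g(27,25)=27 g(27,27)=1
t=28: g(28,-4)=8947575 g(28,-2)=24319050 g(28,0)=33209700 g(28,2)=34334055 g(28,4)=29237715 g(28,6)=21097440 g(28,8)=13024830 g(28,10)=6886425 g(28,12)=3104829 g(28,14)=1183662 g(28,16)=376712 g(28,18)=98279 g(28,20)=20475 g(28,22)=3276 g(28,24)=378 g(28,26)=28 g(28,28)=1
Paths never hitting -5: Σ_s g(28,s) = 175844430
Paths hitting -5: 2^28 - 175844430 = 92591026
P = 92591026/268435456 = 46295513/134217728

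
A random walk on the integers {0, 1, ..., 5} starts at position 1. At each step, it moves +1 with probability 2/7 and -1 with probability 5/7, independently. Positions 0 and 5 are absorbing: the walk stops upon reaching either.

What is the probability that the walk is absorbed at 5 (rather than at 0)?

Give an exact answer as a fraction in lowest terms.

Biased walk: p = 2/7, q = 5/7, r = q/p = 5/2
Gambler's ruin: P(hit 5 before 0 | start at 1) = (1 - r^a)/(1 - r^N)
r^1 = 5/2; r^5 = 3125/32
P = (1 - 5/2) / (1 - 3125/32) = -3/2 / -3093/32 = 16/1031

Answer: 16/1031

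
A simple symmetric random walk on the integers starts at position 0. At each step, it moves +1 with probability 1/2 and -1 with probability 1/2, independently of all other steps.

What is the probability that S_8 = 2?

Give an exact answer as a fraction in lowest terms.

To reach position 2 after 8 steps: need 5 steps of +1 and 3 of -1.
Favorable paths: C(8,5) = 56
Total paths: 2^8 = 256
P = 56/256 = 7/32

Answer: 7/32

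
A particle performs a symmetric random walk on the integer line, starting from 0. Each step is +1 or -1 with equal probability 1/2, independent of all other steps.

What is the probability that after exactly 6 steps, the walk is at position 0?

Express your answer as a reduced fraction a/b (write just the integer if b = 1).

Answer: 5/16

Derivation:
To return to 0 after 6 steps: need exactly 3 steps of +1 and 3 of -1.
Favorable paths: C(6,3) = 20
Total paths: 2^6 = 64
P = 20/64 = 5/16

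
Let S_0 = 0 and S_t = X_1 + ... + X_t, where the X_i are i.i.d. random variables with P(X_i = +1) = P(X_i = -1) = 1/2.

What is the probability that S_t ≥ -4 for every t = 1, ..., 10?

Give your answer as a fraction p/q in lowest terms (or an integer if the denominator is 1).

Let f(t,s) = #length-t paths at position s with S_1..S_t all ≥ -4.
f(t,s) = f(t-1,s-1) + f(t-1,s+1) for s ≥ -4; f(t,s) = 0 for s < -4.
t=0: f(0,0)=1
t=1: f(1,-1)=1 f(1,1)=1
t=2: f(2,-2)=1 f(2,0)=2 f(2,2)=1
t=3: f(3,-3)=1 f(3,-1)=3 f(3,1)=3 f(3,3)=1
t=4: f(4,-4)=1 f(4,-2)=4 f(4,0)=6 f(4,2)=4 f(4,4)=1
t=5: f(5,-3)=5 f(5,-1)=10 f(5,1)=10 f(5,3)=5 f(5,5)=1
t=6: f(6,-4)=5 f(6,-2)=15 f(6,0)=20 f(6,2)=15 f(6,4)=6 f(6,6)=1
t=7: f(7,-3)=20 f(7,-1)=35 f(7,1)=35 f(7,3)=21 f(7,5)=7 f(7,7)=1
t=8: f(8,-4)=20 f(8,-2)=55 f(8,0)=70 f(8,2)=56 f(8,4)=28 f(8,6)=8 f(8,8)=1
t=9: f(9,-3)=75 f(9,-1)=125 f(9,1)=126 f(9,3)=84 f(9,5)=36 f(9,7)=9 f(9,9)=1
t=10: f(10,-4)=75 f(10,-2)=200 f(10,0)=251 f(10,2)=210 f(10,4)=120 f(10,6)=45 f(10,8)=10 f(10,10)=1
Σ_s f(10,s) = 912
P = 912/1024 = 57/64

Answer: 57/64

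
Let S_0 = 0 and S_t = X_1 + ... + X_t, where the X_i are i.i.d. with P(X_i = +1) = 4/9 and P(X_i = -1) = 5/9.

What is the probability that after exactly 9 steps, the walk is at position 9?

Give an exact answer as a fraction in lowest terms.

Answer: 262144/387420489

Derivation:
To reach position 9 after 9 steps: need 9 steps of +1 and 0 steps of -1.
Number of such sequences: C(9,9) = 1
Each has probability (4/9)^9 · (5/9)^0 = 262144/387420489
P = 1 · 262144/387420489 = 262144/387420489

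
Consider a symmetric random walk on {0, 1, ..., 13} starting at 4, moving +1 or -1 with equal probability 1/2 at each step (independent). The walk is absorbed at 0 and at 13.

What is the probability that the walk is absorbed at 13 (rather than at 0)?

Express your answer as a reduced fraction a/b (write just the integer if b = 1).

Symmetric walk (p = 1/2): the harmonic-function argument gives P(hit 13 before 0 | start at 4) = a/N.
P = 4/13 = 4/13

Answer: 4/13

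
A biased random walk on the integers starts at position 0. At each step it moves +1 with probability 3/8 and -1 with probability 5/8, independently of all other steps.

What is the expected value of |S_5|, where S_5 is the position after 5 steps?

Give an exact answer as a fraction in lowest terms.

Answer: 4315/2048

Derivation:
S_5 takes values m ≡ 1 (mod 2) with |m| ≤ 5; P(S_5=m) = C(5,(5+m)/2) · (3/8)^((5+m)/2) · (5/8)^((5-m)/2).
Distribution: P(S=-5)=3125/32768, P(S=-3)=9375/32768, P(S=-1)=5625/16384, P(S=1)=3375/16384, P(S=3)=2025/32768, P(S=5)=243/32768
E[|S_5|] = Σ_m |m|·P(S_5=m) = 4315/2048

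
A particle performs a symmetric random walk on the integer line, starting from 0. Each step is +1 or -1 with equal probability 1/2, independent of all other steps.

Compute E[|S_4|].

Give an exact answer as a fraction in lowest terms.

Answer: 3/2

Derivation:
S_4 takes values m ≡ 0 (mod 2) with |m| ≤ 4; P(S_4=m) = C(4,(4+m)/2)/2^4.
Total paths: 2^4 = 16
Distribution: P(S=-4)=1/16, P(S=-2)=4/16, P(S=0)=6/16, P(S=2)=4/16, P(S=4)=1/16
E[|S_4|] = Σ_m |m|·P(S_4=m) = 24/16 = 3/2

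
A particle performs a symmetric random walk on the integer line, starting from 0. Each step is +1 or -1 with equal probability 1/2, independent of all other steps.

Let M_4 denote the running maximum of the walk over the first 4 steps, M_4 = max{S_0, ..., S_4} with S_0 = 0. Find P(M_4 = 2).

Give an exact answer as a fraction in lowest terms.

Answer: 1/4

Derivation:
Let M_4 = max(S_0,...,S_4). Use the reflection principle: for j ≥ 1, #{paths with M_4 ≥ j} = #{S_4 ≥ j} + #{S_4 ≥ j+1}.
By reflection, #{M_4 ≥ 2} = #{S_4 ≥ 2} + #{S_4 ≥ 3} = 5 + 1 = 6.
#{M_4 ≥ 3} = #{S_4 ≥ 3} + #{S_4 ≥ 4} = 1 + 1 = 2.
#{M_4 = 2} = 6 - 2 = 4.
P(M_4 = 2) = 4/16 = 1/4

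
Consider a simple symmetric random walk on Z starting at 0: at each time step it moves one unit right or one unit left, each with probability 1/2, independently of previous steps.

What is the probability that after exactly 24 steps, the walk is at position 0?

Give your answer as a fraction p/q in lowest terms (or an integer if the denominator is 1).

To return to 0 after 24 steps: need exactly 12 steps of +1 and 12 of -1.
Favorable paths: C(24,12) = 2704156
Total paths: 2^24 = 16777216
P = 2704156/16777216 = 676039/4194304

Answer: 676039/4194304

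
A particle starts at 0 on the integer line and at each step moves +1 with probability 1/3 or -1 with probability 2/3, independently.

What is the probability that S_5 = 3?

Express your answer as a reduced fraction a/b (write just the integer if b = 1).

Answer: 10/243

Derivation:
To reach position 3 after 5 steps: need 4 steps of +1 and 1 step of -1.
Number of such sequences: C(5,4) = 5
Each has probability (1/3)^4 · (2/3)^1 = 2/243
P = 5 · 2/243 = 10/243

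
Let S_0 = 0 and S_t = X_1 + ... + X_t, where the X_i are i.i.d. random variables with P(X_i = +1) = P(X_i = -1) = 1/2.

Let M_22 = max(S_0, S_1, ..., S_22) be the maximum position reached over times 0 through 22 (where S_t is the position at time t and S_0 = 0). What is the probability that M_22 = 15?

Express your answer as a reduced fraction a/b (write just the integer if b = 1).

Let M_22 = max(S_0,...,S_22). Use the reflection principle: for j ≥ 1, #{paths with M_22 ≥ j} = #{S_22 ≥ j} + #{S_22 ≥ j+1}.
By reflection, #{M_22 ≥ 15} = #{S_22 ≥ 15} + #{S_22 ≥ 16} = 1794 + 1794 = 3588.
#{M_22 ≥ 16} = #{S_22 ≥ 16} + #{S_22 ≥ 17} = 1794 + 254 = 2048.
#{M_22 = 15} = 3588 - 2048 = 1540.
P(M_22 = 15) = 1540/4194304 = 385/1048576

Answer: 385/1048576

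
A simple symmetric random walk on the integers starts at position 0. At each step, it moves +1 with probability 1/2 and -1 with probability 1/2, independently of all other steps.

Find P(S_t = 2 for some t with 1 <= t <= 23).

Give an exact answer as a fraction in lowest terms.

Count via complement. Let g(t,s) = #length-t paths at position s with S_1..S_t all ≠ 2.
g(t,s) = g(t-1,s-1) + g(t-1,s+1) for s ≠ 2; g(t,2) = 0.
t=0: g(0,0)=1
t=1: g(1,-1)=1 g(1,1)=1
t=2: g(2,-2)=1 g(2,0)=2
t=3: g(3,-3)=1 g(3,-1)=3 g(3,1)=2
t=4: g(4,-4)=1 g(4,-2)=4 g(4,0)=5
t=5: g(5,-5)=1 g(5,-3)=5 g(5,-1)=9 g(5,1)=5
t=6: g(6,-6)=1 g(6,-4)=6 g(6,-2)=14 g(6,0)=14
t=7: g(7,-7)=1 g(7,-5)=7 g(7,-3)=20 g(7,-1)=28 g(7,1)=14
t=8: g(8,-8)=1 g(8,-6)=8 g(8,-4)=27 g(8,-2)=48 g(8,0)=42
t=9: g(9,-9)=1 g(9,-7)=9 g(9,-5)=35 g(9,-3)=75 g(9,-1)=90 g(9,1)=42
t=10: g(10,-10)=1 g(10,-8)=10 g(10,-6)=44 g(10,-4)=110 g(10,-2)=165 g(10,0)=132
t=11: g(11,-11)=1 g(11,-9)=11 g(11,-7)=54 g(11,-5)=154 g(11,-3)=275 g(11,-1)=297 g(11,1)=132
t=12: g(12,-12)=1 g(12,-10)=12 g(12,-8)=65 g(12,-6)=208 g(12,-4)=429 g(12,-2)=572 g(12,0)=429
t=13: g(13,-13)=1 g(13,-11)=13 g(13,-9)=77 g(13,-7)=273 g(13,-5)=637 g(13,-3)=1001 g(13,-1)=1001 g(13,1)=429
t=14: g(14,-14)=1 g(14,-12)=14 g(14,-10)=90 g(14,-8)=350 g(14,-6)=910 g(14,-4)=1638 g(14,-2)=2002 g(14,0)=1430
t=15: g(15,-15)=1 g(15,-13)=15 g(15,-11)=104 g(15,-9)=440 g(15,-7)=1260 g(15,-5)=2548 g(15,-3)=3640 g(15,-1)=3432 g(15,1)=1430
t=16: g(16,-16)=1 g(16,-14)=16 g(16,-12)=119 g(16,-10)=544 g(16,-8)=1700 g(16,-6)=3808 g(16,-4)=6188 g(16,-2)=7072 g(16,0)=4862
t=17: g(17,-17)=1 g(17,-15)=17 g(17,-13)=135 g(17,-11)=663 g(17,-9)=2244 g(17,-7)=5508 g(17,-5)=9996 g(17,-3)=13260 g(17,-1)=11934 g(17,1)=4862
t=18: g(18,-18)=1 g(18,-16)=18 g(18,-14)=152 g(18,-12)=798 g(18,-10)=2907 g(18,-8)=7752 g(18,-6)=15504 g(18,-4)=23256 g(18,-2)=25194 g(18,0)=16796
t=19: g(19,-19)=1 g(19,-17)=19 g(19,-15)=170 g(19,-13)=950 g(19,-11)=3705 g(19,-9)=10659 g(19,-7)=23256 g(19,-5)=38760 g(19,-3)=48450 g(19,-1)=41990 g(19,1)=16796
t=20: g(20,-20)=1 g(20,-18)=20 g(20,-16)=189 g(20,-14)=1120 g(20,-12)=4655 g(20,-10)=14364 g(20,-8)=33915 g(20,-6)=62016 g(20,-4)=87210 g(20,-2)=90440 g(20,0)=58786
t=21: g(21,-21)=1 g(21,-19)=21 g(21,-17)=209 g(21,-15)=1309 g(21,-13)=5775 g(21,-11)=19019 g(21,-9)=48279 g(21,-7)=95931 g(21,-5)=149226 g(21,-3)=177650 g(21,-1)=149226 g(21,1)=58786
t=22: g(22,-22)=1 g(22,-20)=22 g(22,-18)=230 g(22,-16)=1518 g(22,-14)=7084 g(22,-12)=24794 g(22,-10)=67298 g(22,-8)=144210 g(22,-6)=245157 g(22,-4)=326876 g(22,-2)=326876 g(22,0)=208012
t=23: g(23,-23)=1 g(23,-21)=23 g(23,-19)=252 g(23,-17)=1748 g(23,-15)=8602 g(23,-13)=31878 g(23,-11)=92092 g(23,-9)=211508 g(23,-7)=389367 g(23,-5)=572033 g(23,-3)=653752 g(23,-1)=534888 g(23,1)=208012
Paths never hitting 2: Σ_s g(23,s) = 2704156
Paths hitting 2: 2^23 - 2704156 = 5684452
P = 5684452/8388608 = 1421113/2097152

Answer: 1421113/2097152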